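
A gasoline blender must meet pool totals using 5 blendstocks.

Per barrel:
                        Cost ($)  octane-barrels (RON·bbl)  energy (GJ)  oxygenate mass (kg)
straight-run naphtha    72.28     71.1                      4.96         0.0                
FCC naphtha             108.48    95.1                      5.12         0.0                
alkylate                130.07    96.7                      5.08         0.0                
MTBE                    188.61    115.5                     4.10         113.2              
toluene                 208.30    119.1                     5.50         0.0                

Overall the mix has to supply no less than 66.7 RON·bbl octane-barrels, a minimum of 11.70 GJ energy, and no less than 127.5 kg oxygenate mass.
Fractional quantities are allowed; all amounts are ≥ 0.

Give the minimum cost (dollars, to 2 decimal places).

Treat it as an LP. Let x1 = barrels of straight-run naphtha, x2 = barrels of FCC naphtha, x3 = barrels of alkylate, x4 = barrels of MTBE, x5 = barrels of toluene.
Minimize 72.28x1 + 108.48x2 + 130.07x3 + 188.61x4 + 208.3x5 s.t.:
  71.1x1 + 95.1x2 + 96.7x3 + 115.5x4 + 119.1x5 ≥ 66.7   (octane-barrels)
  4.96x1 + 5.12x2 + 5.08x3 + 4.1x4 + 5.5x5 ≥ 11.7   (energy)
  113.2x4 ≥ 127.5   (oxygenate mass)
  x1, x2, x3, x4, x5 ≥ 0.
At the optimum only straight-run naphtha, MTBE are positive (FCC naphtha, alkylate, toluene = 0). There the energy and oxygenate mass constraints are tight.
Solving gives x1 = 1.42784, x4 = 1.12633.
Hence cost = 72.28·1.42784 + 188.61·1.12633 = $315.6414.

$315.64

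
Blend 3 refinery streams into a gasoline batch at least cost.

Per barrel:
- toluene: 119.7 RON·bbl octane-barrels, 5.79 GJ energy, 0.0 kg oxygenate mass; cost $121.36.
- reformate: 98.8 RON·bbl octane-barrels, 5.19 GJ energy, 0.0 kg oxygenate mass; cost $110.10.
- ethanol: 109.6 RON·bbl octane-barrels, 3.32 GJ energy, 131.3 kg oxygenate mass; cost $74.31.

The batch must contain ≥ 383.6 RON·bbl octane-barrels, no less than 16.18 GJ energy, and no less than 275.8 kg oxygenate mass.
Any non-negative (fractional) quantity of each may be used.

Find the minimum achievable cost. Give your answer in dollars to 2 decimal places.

Let x1 = barrels of toluene, x2 = barrels of reformate, x3 = barrels of ethanol.
min 121.36x1 + 110.1x2 + 74.31x3 with:
  119.7x1 + 98.8x2 + 109.6x3 ≥ 383.6   (octane-barrels)
  5.79x1 + 5.19x2 + 3.32x3 ≥ 16.18   (energy)
  131.3x3 ≥ 275.8   (oxygenate mass)
  x1, x2, x3 ≥ 0.
At the optimum only toluene, ethanol are positive (reformate = 0). Binding constraints: energy and oxygenate mass.
Solving gives x1 = 1.59002, x3 = 2.10053.
Cost = 121.36·1.59002 + 74.31·2.10053 = 349.0552.

$349.06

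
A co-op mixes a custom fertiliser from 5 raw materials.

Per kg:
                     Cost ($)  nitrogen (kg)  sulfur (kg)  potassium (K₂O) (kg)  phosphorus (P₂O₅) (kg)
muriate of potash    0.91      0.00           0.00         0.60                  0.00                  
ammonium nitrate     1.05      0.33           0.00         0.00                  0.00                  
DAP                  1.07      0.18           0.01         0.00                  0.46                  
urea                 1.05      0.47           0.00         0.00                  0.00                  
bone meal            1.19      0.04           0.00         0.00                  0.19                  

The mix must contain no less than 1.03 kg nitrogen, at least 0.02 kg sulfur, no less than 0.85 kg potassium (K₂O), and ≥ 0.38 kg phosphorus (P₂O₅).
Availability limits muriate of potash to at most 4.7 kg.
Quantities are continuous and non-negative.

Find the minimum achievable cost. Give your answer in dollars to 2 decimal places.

$4.93

Set it up as a linear program. Let x1 = kg of muriate of potash, x2 = kg of ammonium nitrate, x3 = kg of DAP, x4 = kg of urea, x5 = kg of bone meal.
min 0.91x1 + 1.05x2 + 1.07x3 + 1.05x4 + 1.19x5 subject to:
  0.33x2 + 0.18x3 + 0.47x4 + 0.04x5 ≥ 1.03   (nitrogen)
  0.01x3 ≥ 0.02   (sulfur)
  0.6x1 ≥ 0.85   (potassium (K₂O))
  0.46x3 + 0.19x5 ≥ 0.38   (phosphorus (P₂O₅))
  x1 ≤ 4.7
  x1, x2, x3, x4, x5 ≥ 0.
At the optimum only muriate of potash, DAP, urea are positive (ammonium nitrate, bone meal = 0). Binding constraints: nitrogen, sulfur, potassium (K₂O).
That vertex is x1 = 1.417, x3 = 2, x4 = 1.426.
Hence cost = 0.91·1.417 + 1.07·2 + 1.05·1.426 = $4.9268.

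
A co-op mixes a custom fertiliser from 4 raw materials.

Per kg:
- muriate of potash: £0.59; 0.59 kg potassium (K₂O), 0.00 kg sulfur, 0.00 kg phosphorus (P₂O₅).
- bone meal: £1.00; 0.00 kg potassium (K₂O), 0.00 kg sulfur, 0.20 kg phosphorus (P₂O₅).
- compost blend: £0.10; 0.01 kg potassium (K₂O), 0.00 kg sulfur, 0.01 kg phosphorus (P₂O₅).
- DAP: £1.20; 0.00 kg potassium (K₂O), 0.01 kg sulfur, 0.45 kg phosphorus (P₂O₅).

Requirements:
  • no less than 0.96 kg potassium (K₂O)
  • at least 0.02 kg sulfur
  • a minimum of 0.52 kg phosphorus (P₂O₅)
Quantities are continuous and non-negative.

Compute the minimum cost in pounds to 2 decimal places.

Let x1 = kg of muriate of potash, x2 = kg of bone meal, x3 = kg of compost blend, x4 = kg of DAP.
Minimise 0.59x1 + 1x2 + 0.1x3 + 1.2x4 subject to:
  0.59x1 + 0.01x3 ≥ 0.96   (potassium (K₂O))
  0.01x4 ≥ 0.02   (sulfur)
  0.2x2 + 0.01x3 + 0.45x4 ≥ 0.52   (phosphorus (P₂O₅))
  x1, x2, x3, x4 ≥ 0.
The optimal basis is {muriate of potash, DAP}; bone meal, compost blend drop out. The potassium (K₂O) and sulfur requirements are met with equality.
So muriate of potash = 1.627 kg, DAP = 2 kg.
Total cost: 0.59·1.627 + 1.2·2 = 3.3599.

£3.36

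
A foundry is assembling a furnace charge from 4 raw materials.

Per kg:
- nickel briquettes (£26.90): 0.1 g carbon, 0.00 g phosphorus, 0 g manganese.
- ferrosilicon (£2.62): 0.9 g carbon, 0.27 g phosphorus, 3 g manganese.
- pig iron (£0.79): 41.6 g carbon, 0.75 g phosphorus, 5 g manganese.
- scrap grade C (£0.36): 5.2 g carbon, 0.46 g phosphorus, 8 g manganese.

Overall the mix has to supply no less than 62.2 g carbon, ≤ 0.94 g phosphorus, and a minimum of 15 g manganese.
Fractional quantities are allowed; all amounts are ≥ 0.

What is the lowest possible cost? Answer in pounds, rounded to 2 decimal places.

Let x1 = kg of nickel briquettes, x2 = kg of ferrosilicon, x3 = kg of pig iron, x4 = kg of scrap grade C.
Minimize 26.9x1 + 2.62x2 + 0.79x3 + 0.36x4 subject to:
  0.1x1 + 0.9x2 + 41.6x3 + 5.2x4 ≥ 62.2   (carbon)
  0.27x2 + 0.75x3 + 0.46x4 ≤ 0.94   (phosphorus)
  3x2 + 5x3 + 8x4 ≥ 15   (manganese)
  x1, x2, x3, x4 ≥ 0.
The minimum-cost mix takes nothing from ferrosilicon — only nickel briquettes, pig iron, scrap grade C. The carbon, phosphorus, manganese requirements are met with equality.
So nickel briquettes = 460.238 kg, pig iron = 0.167568 kg, scrap grade C = 1.77027 kg.
Cost = 26.9·460.238 + 0.79·0.167568 + 0.36·1.77027 = 12381.1719.

£12381.17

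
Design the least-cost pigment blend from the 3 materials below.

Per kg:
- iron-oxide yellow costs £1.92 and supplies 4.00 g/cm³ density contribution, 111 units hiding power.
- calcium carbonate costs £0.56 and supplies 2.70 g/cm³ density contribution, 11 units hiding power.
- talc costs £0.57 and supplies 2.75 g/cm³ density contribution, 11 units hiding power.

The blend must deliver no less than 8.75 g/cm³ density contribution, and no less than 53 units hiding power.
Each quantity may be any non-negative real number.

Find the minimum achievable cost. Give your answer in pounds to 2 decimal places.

Let x1 = kg of iron-oxide yellow, x2 = kg of calcium carbonate, x3 = kg of talc.
Minimize 1.92x1 + 0.56x2 + 0.57x3 subject to:
  4x1 + 2.7x2 + 2.75x3 ≥ 8.75   (density contribution)
  111x1 + 11x2 + 11x3 ≥ 53   (hiding power)
  x1, x2, x3 ≥ 0.
At the optimum only iron-oxide yellow, calcium carbonate are positive (talc = 0). There the density contribution and hiding power constraints are tight.
Optimal quantities: iron-oxide yellow = 0.1832 kg, calcium carbonate = 2.969 kg.
Cost = 1.92·0.1832 + 0.56·2.969 = 2.0144.

£2.01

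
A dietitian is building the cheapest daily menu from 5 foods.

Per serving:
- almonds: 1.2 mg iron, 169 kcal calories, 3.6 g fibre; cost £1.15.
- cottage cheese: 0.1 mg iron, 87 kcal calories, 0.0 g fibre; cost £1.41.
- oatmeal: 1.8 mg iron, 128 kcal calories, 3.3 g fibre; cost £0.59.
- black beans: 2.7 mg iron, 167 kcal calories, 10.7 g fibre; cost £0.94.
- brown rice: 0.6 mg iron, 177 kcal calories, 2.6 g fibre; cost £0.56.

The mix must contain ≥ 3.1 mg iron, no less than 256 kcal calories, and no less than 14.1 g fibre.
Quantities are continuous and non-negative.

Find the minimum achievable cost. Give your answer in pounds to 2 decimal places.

Let x1 = servings of almonds, x2 = servings of cottage cheese, x3 = servings of oatmeal, x4 = servings of black beans, x5 = servings of brown rice.
Minimize 1.15x1 + 1.41x2 + 0.59x3 + 0.94x4 + 0.56x5 with:
  1.2x1 + 0.1x2 + 1.8x3 + 2.7x4 + 0.6x5 ≥ 3.1   (iron)
  169x1 + 87x2 + 128x3 + 167x4 + 177x5 ≥ 256   (calories)
  3.6x1 + 3.3x3 + 10.7x4 + 2.6x5 ≥ 14.1   (fibre)
  x1, x2, x3, x4, x5 ≥ 0.
The optimal basis is {black beans, brown rice}; almonds, cottage cheese, oatmeal drop out. The calories and fibre requirements are met with equality.
That vertex is x4 = 1.254, x5 = 0.2634.
Hence cost = 0.94·1.254 + 0.56·0.2634 = £1.3263.

£1.33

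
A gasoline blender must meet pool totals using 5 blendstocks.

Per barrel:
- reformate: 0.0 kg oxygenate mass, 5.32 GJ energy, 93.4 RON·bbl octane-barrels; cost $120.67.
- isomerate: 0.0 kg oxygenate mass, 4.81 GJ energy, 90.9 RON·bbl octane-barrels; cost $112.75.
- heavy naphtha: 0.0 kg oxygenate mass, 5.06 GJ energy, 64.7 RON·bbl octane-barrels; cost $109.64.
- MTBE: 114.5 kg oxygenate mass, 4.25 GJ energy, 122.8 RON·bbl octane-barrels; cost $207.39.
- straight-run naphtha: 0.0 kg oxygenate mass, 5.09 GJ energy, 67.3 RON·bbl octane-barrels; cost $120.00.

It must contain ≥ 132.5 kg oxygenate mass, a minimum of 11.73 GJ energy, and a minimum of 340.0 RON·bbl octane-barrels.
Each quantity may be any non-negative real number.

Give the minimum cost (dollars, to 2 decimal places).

$485.46

Let x1 = barrels of reformate, x2 = barrels of isomerate, x3 = barrels of heavy naphtha, x4 = barrels of MTBE, x5 = barrels of straight-run naphtha.
Minimize 120.67x1 + 112.75x2 + 109.64x3 + 207.39x4 + 120x5 s.t.:
  114.5x4 ≥ 132.5   (oxygenate mass)
  5.32x1 + 4.81x2 + 5.06x3 + 4.25x4 + 5.09x5 ≥ 11.73   (energy)
  93.4x1 + 90.9x2 + 64.7x3 + 122.8x4 + 67.3x5 ≥ 340   (octane-barrels)
  x1, x2, x3, x4, x5 ≥ 0.
The optimal basis is {isomerate, MTBE}; reformate, heavy naphtha, straight-run naphtha drop out. There the oxygenate mass and octane-barrels constraints are tight.
Optimal quantities: isomerate = 2.1771 barrels, MTBE = 1.1572 barrels.
Cost = 112.75·2.1771 + 207.39·1.1572 = 485.4597.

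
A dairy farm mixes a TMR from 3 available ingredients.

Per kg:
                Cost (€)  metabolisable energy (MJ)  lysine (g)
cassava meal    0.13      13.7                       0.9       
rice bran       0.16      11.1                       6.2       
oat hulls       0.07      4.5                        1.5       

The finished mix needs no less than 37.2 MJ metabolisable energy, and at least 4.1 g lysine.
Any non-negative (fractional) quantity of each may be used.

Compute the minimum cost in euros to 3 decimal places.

€0.370

Set it up as a linear program. Let x1 = kg of cassava meal, x2 = kg of rice bran, x3 = kg of oat hulls.
Minimize 0.13x1 + 0.16x2 + 0.07x3 with:
  13.7x1 + 11.1x2 + 4.5x3 ≥ 37.2   (metabolisable energy)
  0.9x1 + 6.2x2 + 1.5x3 ≥ 4.1   (lysine)
  x1, x2, x3 ≥ 0.
At the optimum only cassava meal, rice bran are positive (oat hulls = 0). Binding constraints: metabolisable energy and lysine.
So cassava meal = 2.47 kg, rice bran = 0.3027 kg.
Objective = 0.13·2.47 + 0.16·0.3027 = 0.36953.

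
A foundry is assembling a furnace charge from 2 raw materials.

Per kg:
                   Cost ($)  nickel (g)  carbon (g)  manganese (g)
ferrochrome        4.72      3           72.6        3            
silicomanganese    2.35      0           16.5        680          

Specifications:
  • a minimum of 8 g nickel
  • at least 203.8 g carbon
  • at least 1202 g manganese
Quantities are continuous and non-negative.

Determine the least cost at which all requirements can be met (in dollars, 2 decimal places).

$16.71

Treat it as an LP. Let x1 = kg of ferrochrome, x2 = kg of silicomanganese.
Minimise 4.72x1 + 2.35x2 with:
  3x1 ≥ 8   (nickel)
  72.6x1 + 16.5x2 ≥ 203.8   (carbon)
  3x1 + 680x2 ≥ 1202   (manganese)
  x1, x2 ≥ 0.
Both inputs are positive at the optimum. There the nickel and manganese constraints are tight.
Solving gives x1 = 2.667, x2 = 1.756.
Hence cost = 4.72·2.667 + 2.35·1.756 = $16.7148.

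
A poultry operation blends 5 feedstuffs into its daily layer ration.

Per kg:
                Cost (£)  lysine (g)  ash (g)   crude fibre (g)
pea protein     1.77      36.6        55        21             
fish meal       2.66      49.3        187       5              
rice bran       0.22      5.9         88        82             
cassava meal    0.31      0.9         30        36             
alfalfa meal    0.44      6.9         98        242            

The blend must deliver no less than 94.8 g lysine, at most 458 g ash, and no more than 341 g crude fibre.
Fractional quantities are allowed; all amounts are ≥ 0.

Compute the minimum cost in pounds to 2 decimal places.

Let x1 = kg of pea protein, x2 = kg of fish meal, x3 = kg of rice bran, x4 = kg of cassava meal, x5 = kg of alfalfa meal.
Minimise 1.77x1 + 2.66x2 + 0.22x3 + 0.31x4 + 0.44x5 subject to:
  36.6x1 + 49.3x2 + 5.9x3 + 0.9x4 + 6.9x5 ≥ 94.8   (lysine)
  55x1 + 187x2 + 88x3 + 30x4 + 98x5 ≤ 458   (ash)
  21x1 + 5x2 + 82x3 + 36x4 + 242x5 ≤ 341   (crude fibre)
  x1, x2, x3, x4, x5 ≥ 0.
The cheapest feasible vertex uses only pea protein, rice bran; fish meal, cassava meal, alfalfa meal are not used. There the lysine and crude fibre constraints are tight.
So pea protein = 2.002 kg, rice bran = 3.646 kg.
Total cost: 1.77·2.002 + 0.22·3.646 = 4.3457.

£4.35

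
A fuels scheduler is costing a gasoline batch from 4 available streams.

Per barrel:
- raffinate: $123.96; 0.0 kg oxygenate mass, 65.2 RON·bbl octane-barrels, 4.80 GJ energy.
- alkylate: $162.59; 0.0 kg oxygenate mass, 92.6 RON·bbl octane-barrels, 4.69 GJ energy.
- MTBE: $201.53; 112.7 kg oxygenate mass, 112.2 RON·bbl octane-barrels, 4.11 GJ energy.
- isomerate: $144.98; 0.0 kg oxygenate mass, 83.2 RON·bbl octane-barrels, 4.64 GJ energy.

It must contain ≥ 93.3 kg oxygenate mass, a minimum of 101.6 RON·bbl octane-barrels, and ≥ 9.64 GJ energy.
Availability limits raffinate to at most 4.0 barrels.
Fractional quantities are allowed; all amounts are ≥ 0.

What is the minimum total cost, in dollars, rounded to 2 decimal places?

Let x1 = barrels of raffinate, x2 = barrels of alkylate, x3 = barrels of MTBE, x4 = barrels of isomerate.
Minimise 123.96x1 + 162.59x2 + 201.53x3 + 144.98x4 s.t.:
  112.7x3 ≥ 93.3   (oxygenate mass)
  65.2x1 + 92.6x2 + 112.2x3 + 83.2x4 ≥ 101.6   (octane-barrels)
  4.8x1 + 4.69x2 + 4.11x3 + 4.64x4 ≥ 9.64   (energy)
  x1 ≤ 4
  x1, x2, x3, x4 ≥ 0.
The minimum-cost mix takes nothing from alkylate, isomerate — only raffinate, MTBE. Binding constraints: oxygenate mass and energy.
Optimal quantities: raffinate = 1.2995 barrels, MTBE = 0.82786 barrels.
Cost = 123.96·1.2995 + 201.53·0.82786 = 327.9246.

$327.92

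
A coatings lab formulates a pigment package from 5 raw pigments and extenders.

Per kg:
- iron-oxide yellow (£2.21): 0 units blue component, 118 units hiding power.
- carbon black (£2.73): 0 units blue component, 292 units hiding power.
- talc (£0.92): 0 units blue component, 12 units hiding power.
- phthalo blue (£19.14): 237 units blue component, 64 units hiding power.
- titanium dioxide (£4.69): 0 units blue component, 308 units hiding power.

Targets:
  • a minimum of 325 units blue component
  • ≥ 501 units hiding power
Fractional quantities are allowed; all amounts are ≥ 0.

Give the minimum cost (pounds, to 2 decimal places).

Let x1 = kg of iron-oxide yellow, x2 = kg of carbon black, x3 = kg of talc, x4 = kg of phthalo blue, x5 = kg of titanium dioxide.
Minimize 2.21x1 + 2.73x2 + 0.92x3 + 19.14x4 + 4.69x5 subject to:
  237x4 ≥ 325   (blue component)
  118x1 + 292x2 + 12x3 + 64x4 + 308x5 ≥ 501   (hiding power)
  x1, x2, x3, x4, x5 ≥ 0.
The cheapest feasible vertex uses only carbon black, phthalo blue; iron-oxide yellow, talc, titanium dioxide are not used. The blue component and hiding power requirements are met with equality.
That vertex is x2 = 1.4152, x4 = 1.3713.
Total cost: 2.73·1.4152 + 19.14·1.3713 = 30.1102.

£30.11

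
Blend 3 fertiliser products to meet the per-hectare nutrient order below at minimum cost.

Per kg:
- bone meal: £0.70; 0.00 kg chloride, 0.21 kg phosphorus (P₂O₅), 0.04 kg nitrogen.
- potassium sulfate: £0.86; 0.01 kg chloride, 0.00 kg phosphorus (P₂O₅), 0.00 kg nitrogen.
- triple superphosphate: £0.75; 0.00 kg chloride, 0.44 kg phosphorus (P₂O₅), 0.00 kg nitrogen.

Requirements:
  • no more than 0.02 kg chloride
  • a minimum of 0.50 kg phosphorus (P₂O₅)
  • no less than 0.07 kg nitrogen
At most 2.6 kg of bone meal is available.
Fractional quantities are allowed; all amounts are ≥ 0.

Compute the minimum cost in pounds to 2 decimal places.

£1.45

This is a linear program. Let x1 = kg of bone meal, x2 = kg of potassium sulfate, x3 = kg of triple superphosphate.
min 0.7x1 + 0.86x2 + 0.75x3 with:
  0.01x2 ≤ 0.02   (chloride)
  0.21x1 + 0.44x3 ≥ 0.5   (phosphorus (P₂O₅))
  0.04x1 ≥ 0.07   (nitrogen)
  x1 ≤ 2.6
  x1, x2, x3 ≥ 0.
The optimal basis is {bone meal, triple superphosphate}; potassium sulfate drops out. Binding constraints: phosphorus (P₂O₅) and nitrogen.
Solving gives x1 = 1.75, x3 = 0.3011.
Total cost: 0.7·1.75 + 0.75·0.3011 = 1.4508.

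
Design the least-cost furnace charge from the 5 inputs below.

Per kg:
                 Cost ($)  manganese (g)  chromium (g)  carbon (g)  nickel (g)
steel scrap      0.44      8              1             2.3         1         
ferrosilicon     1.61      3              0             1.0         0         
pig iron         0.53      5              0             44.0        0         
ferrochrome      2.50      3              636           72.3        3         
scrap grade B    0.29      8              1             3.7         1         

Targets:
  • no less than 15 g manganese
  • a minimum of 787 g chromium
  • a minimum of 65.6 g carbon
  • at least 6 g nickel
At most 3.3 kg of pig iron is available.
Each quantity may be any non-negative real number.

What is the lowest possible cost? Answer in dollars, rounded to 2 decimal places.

Treat it as an LP. Let x1 = kg of steel scrap, x2 = kg of ferrosilicon, x3 = kg of pig iron, x4 = kg of ferrochrome, x5 = kg of scrap grade B.
Minimise 0.44x1 + 1.61x2 + 0.53x3 + 2.5x4 + 0.29x5 subject to:
  8x1 + 3x2 + 5x3 + 3x4 + 8x5 ≥ 15   (manganese)
  1x1 + 636x4 + 1x5 ≥ 787   (chromium)
  2.3x1 + 1x2 + 44x3 + 72.3x4 + 3.7x5 ≥ 65.6   (carbon)
  1x1 + 3x4 + 1x5 ≥ 6   (nickel)
  x3 ≤ 3.3
  x1, x2, x3, x4, x5 ≥ 0.
The minimum-cost mix takes nothing from steel scrap, ferrosilicon, pig iron — only ferrochrome, scrap grade B. The chromium and nickel requirements are met with equality.
Solving gives x4 = 1.234, x5 = 2.299.
Total cost: 2.5·1.234 + 0.29·2.299 = 3.7517.

$3.75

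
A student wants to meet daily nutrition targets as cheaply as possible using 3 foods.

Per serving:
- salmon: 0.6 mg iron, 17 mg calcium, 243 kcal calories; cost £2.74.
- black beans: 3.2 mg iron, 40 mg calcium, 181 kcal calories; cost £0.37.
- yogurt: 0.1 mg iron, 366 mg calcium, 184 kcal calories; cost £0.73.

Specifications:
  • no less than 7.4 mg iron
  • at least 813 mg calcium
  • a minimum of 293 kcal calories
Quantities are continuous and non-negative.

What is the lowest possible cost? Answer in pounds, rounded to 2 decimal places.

£2.27

Treat it as an LP. Let x1 = servings of salmon, x2 = servings of black beans, x3 = servings of yogurt.
Minimize 2.74x1 + 0.37x2 + 0.73x3 subject to:
  0.6x1 + 3.2x2 + 0.1x3 ≥ 7.4   (iron)
  17x1 + 40x2 + 366x3 ≥ 813   (calcium)
  243x1 + 181x2 + 184x3 ≥ 293   (calories)
  x1, x2, x3 ≥ 0.
At the optimum only black beans, yogurt are positive (salmon = 0). Binding constraints: iron and calcium.
Optimal quantities: black beans = 2.251 servings, yogurt = 1.975 servings.
Hence cost = 0.37·2.251 + 0.73·1.975 = £2.2746.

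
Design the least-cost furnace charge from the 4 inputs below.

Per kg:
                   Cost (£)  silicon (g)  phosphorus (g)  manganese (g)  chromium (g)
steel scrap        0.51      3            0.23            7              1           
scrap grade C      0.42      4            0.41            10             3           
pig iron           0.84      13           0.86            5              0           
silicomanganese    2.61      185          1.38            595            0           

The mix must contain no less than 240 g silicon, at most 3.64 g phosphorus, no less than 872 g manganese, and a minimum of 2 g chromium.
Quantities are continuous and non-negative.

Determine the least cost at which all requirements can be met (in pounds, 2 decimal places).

£4.08

Set it up as a linear program. Let x1 = kg of steel scrap, x2 = kg of scrap grade C, x3 = kg of pig iron, x4 = kg of silicomanganese.
Minimise 0.51x1 + 0.42x2 + 0.84x3 + 2.61x4 s.t.:
  3x1 + 4x2 + 13x3 + 185x4 ≥ 240   (silicon)
  0.23x1 + 0.41x2 + 0.86x3 + 1.38x4 ≤ 3.64   (phosphorus)
  7x1 + 10x2 + 5x3 + 595x4 ≥ 872   (manganese)
  1x1 + 3x2 ≥ 2   (chromium)
  x1, x2, x3, x4 ≥ 0.
The minimum-cost mix takes nothing from steel scrap, pig iron — only scrap grade C, silicomanganese. The manganese and chromium requirements are met with equality.
That vertex is x2 = 0.66667, x4 = 1.4543.
Total cost: 0.42·0.66667 + 2.61·1.4543 = 4.0757.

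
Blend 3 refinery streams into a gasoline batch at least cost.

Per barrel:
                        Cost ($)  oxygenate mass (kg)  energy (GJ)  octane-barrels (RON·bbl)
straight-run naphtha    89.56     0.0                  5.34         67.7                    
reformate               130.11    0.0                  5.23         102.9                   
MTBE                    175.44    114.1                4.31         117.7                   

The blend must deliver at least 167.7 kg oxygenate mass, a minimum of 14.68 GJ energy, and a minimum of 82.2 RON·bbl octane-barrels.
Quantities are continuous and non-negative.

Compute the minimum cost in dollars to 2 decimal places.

Treat it as an LP. Let x1 = barrels of straight-run naphtha, x2 = barrels of reformate, x3 = barrels of MTBE.
Minimise 89.56x1 + 130.11x2 + 175.44x3 s.t.:
  114.1x3 ≥ 167.7   (oxygenate mass)
  5.34x1 + 5.23x2 + 4.31x3 ≥ 14.68   (energy)
  67.7x1 + 102.9x2 + 117.7x3 ≥ 82.2   (octane-barrels)
  x1, x2, x3 ≥ 0.
The cheapest feasible vertex uses only straight-run naphtha, MTBE; reformate is not used. The oxygenate mass and energy requirements are met with equality.
So straight-run naphtha = 1.56279 barrels, MTBE = 1.46976 barrels.
Objective = 89.56·1.56279 + 175.44·1.46976 = 397.8182.

$397.82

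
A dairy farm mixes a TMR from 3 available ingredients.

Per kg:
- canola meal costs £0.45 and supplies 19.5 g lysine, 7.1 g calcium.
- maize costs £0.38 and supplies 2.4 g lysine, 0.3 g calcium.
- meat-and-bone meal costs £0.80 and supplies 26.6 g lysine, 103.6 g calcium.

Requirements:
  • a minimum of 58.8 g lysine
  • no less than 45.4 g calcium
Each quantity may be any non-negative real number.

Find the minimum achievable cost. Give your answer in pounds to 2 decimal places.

£1.40

This is a linear program. Let x1 = kg of canola meal, x2 = kg of maize, x3 = kg of meat-and-bone meal.
min 0.45x1 + 0.38x2 + 0.8x3 s.t.:
  19.5x1 + 2.4x2 + 26.6x3 ≥ 58.8   (lysine)
  7.1x1 + 0.3x2 + 103.6x3 ≥ 45.4   (calcium)
  x1, x2, x3 ≥ 0.
At the optimum only canola meal, meat-and-bone meal are positive (maize = 0). The lysine and calcium requirements are met with equality.
Optimal quantities: canola meal = 2.667 kg, meat-and-bone meal = 0.2555 kg.
Total cost: 0.45·2.667 + 0.8·0.2555 = 1.4046.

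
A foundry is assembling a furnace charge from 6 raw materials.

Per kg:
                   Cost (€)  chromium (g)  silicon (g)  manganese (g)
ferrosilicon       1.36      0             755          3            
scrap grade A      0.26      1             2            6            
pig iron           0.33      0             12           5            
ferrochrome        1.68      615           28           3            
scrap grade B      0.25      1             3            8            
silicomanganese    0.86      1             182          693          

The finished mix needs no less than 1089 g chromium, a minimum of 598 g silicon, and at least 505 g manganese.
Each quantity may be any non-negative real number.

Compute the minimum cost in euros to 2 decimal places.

This is a linear program. Let x1 = kg of ferrosilicon, x2 = kg of scrap grade A, x3 = kg of pig iron, x4 = kg of ferrochrome, x5 = kg of scrap grade B, x6 = kg of silicomanganese.
Minimise 1.36x1 + 0.26x2 + 0.33x3 + 1.68x4 + 0.25x5 + 0.86x6 s.t.:
  1x2 + 615x4 + 1x5 + 1x6 ≥ 1089   (chromium)
  755x1 + 2x2 + 12x3 + 28x4 + 3x5 + 182x6 ≥ 598   (silicon)
  3x1 + 6x2 + 5x3 + 3x4 + 8x5 + 693x6 ≥ 505   (manganese)
  x1, x2, x3, x4, x5, x6 ≥ 0.
The minimum-cost mix takes nothing from scrap grade A, pig iron, scrap grade B — only ferrosilicon, ferrochrome, silicomanganese. There the chromium, silicon, manganese constraints are tight.
That vertex is x1 = 0.5532, x4 = 1.77, x6 = 0.7187.
Cost = 1.36·0.5532 + 1.68·1.77 + 0.86·0.7187 = 4.3440.

€4.34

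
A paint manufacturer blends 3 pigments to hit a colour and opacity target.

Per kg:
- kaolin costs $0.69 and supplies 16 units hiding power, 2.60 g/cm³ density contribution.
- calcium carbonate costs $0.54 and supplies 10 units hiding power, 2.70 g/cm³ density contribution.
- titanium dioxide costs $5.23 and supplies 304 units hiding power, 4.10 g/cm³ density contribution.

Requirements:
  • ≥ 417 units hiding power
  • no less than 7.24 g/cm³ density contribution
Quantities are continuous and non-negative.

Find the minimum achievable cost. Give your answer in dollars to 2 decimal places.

Treat it as an LP. Let x1 = kg of kaolin, x2 = kg of calcium carbonate, x3 = kg of titanium dioxide.
min 0.69x1 + 0.54x2 + 5.23x3 s.t.:
  16x1 + 10x2 + 304x3 ≥ 417   (hiding power)
  2.6x1 + 2.7x2 + 4.1x3 ≥ 7.24   (density contribution)
  x1, x2, x3 ≥ 0.
The cheapest feasible vertex uses only calcium carbonate, titanium dioxide; kaolin is not used. The hiding power and density contribution requirements are met with equality.
That vertex is x2 = 0.63, x3 = 1.351.
Hence cost = 0.54·0.63 + 5.23·1.351 = $7.4059.

$7.41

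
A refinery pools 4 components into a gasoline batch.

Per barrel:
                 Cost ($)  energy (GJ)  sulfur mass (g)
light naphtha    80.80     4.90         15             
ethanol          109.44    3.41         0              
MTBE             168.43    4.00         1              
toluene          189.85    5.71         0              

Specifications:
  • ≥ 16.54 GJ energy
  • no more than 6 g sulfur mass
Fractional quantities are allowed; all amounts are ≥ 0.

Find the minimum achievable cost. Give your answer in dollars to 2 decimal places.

$500.25

Treat it as an LP. Let x1 = barrels of light naphtha, x2 = barrels of ethanol, x3 = barrels of MTBE, x4 = barrels of toluene.
Minimise 80.8x1 + 109.44x2 + 168.43x3 + 189.85x4 subject to:
  4.9x1 + 3.41x2 + 4x3 + 5.71x4 ≥ 16.54   (energy)
  15x1 + 1x3 ≤ 6   (sulfur mass)
  x1, x2, x3, x4 ≥ 0.
The cheapest feasible vertex uses only light naphtha, ethanol; MTBE, toluene are not used. The energy and sulfur mass requirements are met with equality.
So light naphtha = 0.4 barrels, ethanol = 4.2757 barrels.
Cost = 80.8·0.4 + 109.44·4.2757 = 500.2526.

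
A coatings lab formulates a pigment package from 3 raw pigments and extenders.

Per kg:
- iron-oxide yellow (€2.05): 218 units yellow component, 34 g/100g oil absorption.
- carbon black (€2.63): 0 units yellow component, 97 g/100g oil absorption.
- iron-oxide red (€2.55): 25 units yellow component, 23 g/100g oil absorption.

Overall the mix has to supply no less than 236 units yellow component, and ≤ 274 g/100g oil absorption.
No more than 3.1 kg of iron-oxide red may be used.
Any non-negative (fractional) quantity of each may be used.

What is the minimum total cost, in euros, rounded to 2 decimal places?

€2.22

Let x1 = kg of iron-oxide yellow, x2 = kg of carbon black, x3 = kg of iron-oxide red.
min 2.05x1 + 2.63x2 + 2.55x3 s.t.:
  218x1 + 25x3 ≥ 236   (yellow component)
  34x1 + 97x2 + 23x3 ≤ 274   (oil absorption)
  x3 ≤ 3.1
  x1, x2, x3 ≥ 0.
The optimal basis is {iron-oxide yellow}; carbon black, iron-oxide red drop out. There the yellow component constraint is tight.
So iron-oxide yellow = 1.083 kg.
Hence cost = 2.05·1.083 = €2.2202.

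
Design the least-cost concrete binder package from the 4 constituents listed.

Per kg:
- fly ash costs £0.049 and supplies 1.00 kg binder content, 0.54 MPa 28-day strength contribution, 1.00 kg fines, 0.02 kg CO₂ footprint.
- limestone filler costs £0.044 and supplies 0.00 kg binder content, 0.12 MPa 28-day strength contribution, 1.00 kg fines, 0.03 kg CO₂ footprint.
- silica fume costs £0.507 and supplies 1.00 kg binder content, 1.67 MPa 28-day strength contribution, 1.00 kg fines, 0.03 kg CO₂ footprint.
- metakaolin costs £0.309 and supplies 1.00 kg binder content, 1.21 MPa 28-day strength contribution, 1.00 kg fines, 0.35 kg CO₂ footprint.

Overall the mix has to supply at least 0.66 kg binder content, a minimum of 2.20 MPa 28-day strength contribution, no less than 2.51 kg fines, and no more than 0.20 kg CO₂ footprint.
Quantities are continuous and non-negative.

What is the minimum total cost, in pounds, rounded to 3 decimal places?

£0.200

Let x1 = kg of fly ash, x2 = kg of limestone filler, x3 = kg of silica fume, x4 = kg of metakaolin.
min 0.049x1 + 0.044x2 + 0.507x3 + 0.309x4 s.t.:
  1x1 + 1x3 + 1x4 ≥ 0.66   (binder content)
  0.54x1 + 0.12x2 + 1.67x3 + 1.21x4 ≥ 2.2   (28-day strength contribution)
  1x1 + 1x2 + 1x3 + 1x4 ≥ 2.51   (fines)
  0.02x1 + 0.03x2 + 0.03x3 + 0.35x4 ≤ 0.2   (CO₂ footprint)
  x1, x2, x3, x4 ≥ 0.
The optimal basis is {fly ash}; limestone filler, silica fume, metakaolin drop out. Binding constraint: 28-day strength contribution.
That vertex is x1 = 4.074.
Hence cost = 0.049·4.074 = £0.19963.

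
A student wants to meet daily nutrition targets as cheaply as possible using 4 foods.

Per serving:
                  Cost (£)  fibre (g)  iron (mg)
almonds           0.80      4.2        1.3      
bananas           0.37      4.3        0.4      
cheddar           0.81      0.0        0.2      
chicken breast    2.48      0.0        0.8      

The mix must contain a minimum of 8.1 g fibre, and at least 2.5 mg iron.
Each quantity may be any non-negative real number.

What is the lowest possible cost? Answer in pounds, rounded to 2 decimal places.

Treat it as an LP. Let x1 = servings of almonds, x2 = servings of bananas, x3 = servings of cheddar, x4 = servings of chicken breast.
Minimize 0.8x1 + 0.37x2 + 0.81x3 + 2.48x4 subject to:
  4.2x1 + 4.3x2 ≥ 8.1   (fibre)
  1.3x1 + 0.4x2 + 0.2x3 + 0.8x4 ≥ 2.5   (iron)
  x1, x2, x3, x4 ≥ 0.
The cheapest feasible vertex uses only almonds, bananas; cheddar, chicken breast are not used. The fibre and iron requirements are met with equality.
That vertex is x1 = 1.921, x2 = 0.007673.
Hence cost = 0.8·1.921 + 0.37·0.007673 = £1.5396.

£1.54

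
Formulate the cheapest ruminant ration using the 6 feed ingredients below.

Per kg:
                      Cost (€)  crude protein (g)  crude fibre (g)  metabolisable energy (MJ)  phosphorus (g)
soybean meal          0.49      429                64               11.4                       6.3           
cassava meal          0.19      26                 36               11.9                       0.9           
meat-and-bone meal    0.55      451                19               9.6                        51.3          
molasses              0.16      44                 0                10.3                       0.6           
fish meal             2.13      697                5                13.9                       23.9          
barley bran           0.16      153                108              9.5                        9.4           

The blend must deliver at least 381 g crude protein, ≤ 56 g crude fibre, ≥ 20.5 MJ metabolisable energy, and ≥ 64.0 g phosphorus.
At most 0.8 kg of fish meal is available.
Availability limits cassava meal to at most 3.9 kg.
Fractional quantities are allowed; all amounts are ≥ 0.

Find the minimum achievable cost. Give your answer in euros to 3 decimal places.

€0.797

Let x1 = kg of soybean meal, x2 = kg of cassava meal, x3 = kg of meat-and-bone meal, x4 = kg of molasses, x5 = kg of fish meal, x6 = kg of barley bran.
Minimise 0.49x1 + 0.19x2 + 0.55x3 + 0.16x4 + 2.13x5 + 0.16x6 with:
  429x1 + 26x2 + 451x3 + 44x4 + 697x5 + 153x6 ≥ 381   (crude protein)
  64x1 + 36x2 + 19x3 + 5x5 + 108x6 ≤ 56   (crude fibre)
  11.4x1 + 11.9x2 + 9.6x3 + 10.3x4 + 13.9x5 + 9.5x6 ≥ 20.5   (metabolisable energy)
  6.3x1 + 0.9x2 + 51.3x3 + 0.6x4 + 23.9x5 + 9.4x6 ≥ 64   (phosphorus)
  x5 ≤ 0.8
  x2 ≤ 3.9
  x1, x2, x3, x4, x5, x6 ≥ 0.
The minimum-cost mix takes nothing from soybean meal, cassava meal, fish meal — only meat-and-bone meal, molasses, barley bran. There the crude fibre, metabolisable energy, phosphorus constraints are tight.
That vertex is x3 = 1.184, x4 = 0.6009, x6 = 0.3103.
Hence cost = 0.55·1.184 + 0.16·0.6009 + 0.16·0.3103 = €0.79699.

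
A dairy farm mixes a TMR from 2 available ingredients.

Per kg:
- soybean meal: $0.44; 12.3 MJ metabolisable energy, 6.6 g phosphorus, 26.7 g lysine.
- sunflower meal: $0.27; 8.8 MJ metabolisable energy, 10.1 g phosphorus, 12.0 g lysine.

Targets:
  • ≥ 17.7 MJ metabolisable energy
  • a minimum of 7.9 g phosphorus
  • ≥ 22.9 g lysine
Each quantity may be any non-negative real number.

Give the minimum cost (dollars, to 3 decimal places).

Treat it as an LP. Let x1 = kg of soybean meal, x2 = kg of sunflower meal.
min 0.44x1 + 0.27x2 subject to:
  12.3x1 + 8.8x2 ≥ 17.7   (metabolisable energy)
  6.6x1 + 10.1x2 ≥ 7.9   (phosphorus)
  26.7x1 + 12x2 ≥ 22.9   (lysine)
  x1, x2 ≥ 0.
The optimal basis is {sunflower meal}; soybean meal drops out. The metabolisable energy requirement is met with equality.
So sunflower meal = 2.011 kg.
Objective = 0.27·2.011 = 0.54297.

$0.543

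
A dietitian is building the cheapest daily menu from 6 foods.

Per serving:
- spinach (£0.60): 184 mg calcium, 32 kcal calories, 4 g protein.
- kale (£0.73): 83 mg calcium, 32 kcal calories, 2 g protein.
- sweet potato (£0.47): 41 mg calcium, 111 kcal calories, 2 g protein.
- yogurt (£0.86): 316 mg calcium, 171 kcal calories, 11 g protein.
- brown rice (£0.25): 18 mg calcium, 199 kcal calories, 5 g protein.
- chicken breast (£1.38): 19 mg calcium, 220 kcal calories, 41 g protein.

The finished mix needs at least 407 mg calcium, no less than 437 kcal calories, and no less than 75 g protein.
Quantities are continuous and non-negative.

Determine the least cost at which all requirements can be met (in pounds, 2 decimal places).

Set it up as a linear program. Let x1 = servings of spinach, x2 = servings of kale, x3 = servings of sweet potato, x4 = servings of yogurt, x5 = servings of brown rice, x6 = servings of chicken breast.
Minimize 0.6x1 + 0.73x2 + 0.47x3 + 0.86x4 + 0.25x5 + 1.38x6 with:
  184x1 + 83x2 + 41x3 + 316x4 + 18x5 + 19x6 ≥ 407   (calcium)
  32x1 + 32x2 + 111x3 + 171x4 + 199x5 + 220x6 ≥ 437   (calories)
  4x1 + 2x2 + 2x3 + 11x4 + 5x5 + 41x6 ≥ 75   (protein)
  x1, x2, x3, x4, x5, x6 ≥ 0.
The minimum-cost mix takes nothing from spinach, kale, sweet potato, brown rice — only yogurt, chicken breast. The calcium and protein requirements are met with equality.
That vertex is x4 = 1.197, x6 = 1.508.
Total cost: 0.86·1.197 + 1.38·1.508 = 3.1105.

£3.11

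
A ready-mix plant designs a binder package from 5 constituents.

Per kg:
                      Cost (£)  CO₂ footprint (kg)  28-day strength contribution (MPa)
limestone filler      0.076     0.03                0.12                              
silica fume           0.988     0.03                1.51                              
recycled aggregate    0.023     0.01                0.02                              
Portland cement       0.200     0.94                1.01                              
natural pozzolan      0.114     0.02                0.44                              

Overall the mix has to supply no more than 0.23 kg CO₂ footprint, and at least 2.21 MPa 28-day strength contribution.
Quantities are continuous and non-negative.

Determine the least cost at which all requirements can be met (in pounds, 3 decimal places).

Let x1 = kg of limestone filler, x2 = kg of silica fume, x3 = kg of recycled aggregate, x4 = kg of Portland cement, x5 = kg of natural pozzolan.
Minimise 0.076x1 + 0.988x2 + 0.023x3 + 0.2x4 + 0.114x5 s.t.:
  0.03x1 + 0.03x2 + 0.01x3 + 0.94x4 + 0.02x5 ≤ 0.23   (CO₂ footprint)
  0.12x1 + 1.51x2 + 0.02x3 + 1.01x4 + 0.44x5 ≥ 2.21   (28-day strength contribution)
  x1, x2, x3, x4, x5 ≥ 0.
The cheapest feasible vertex uses only Portland cement, natural pozzolan; limestone filler, silica fume, recycled aggregate are not used. Binding constraints: CO₂ footprint and 28-day strength contribution.
That vertex is x4 = 0.1449, x5 = 4.69.
Hence cost = 0.2·0.1449 + 0.114·4.69 = £0.56364.

£0.564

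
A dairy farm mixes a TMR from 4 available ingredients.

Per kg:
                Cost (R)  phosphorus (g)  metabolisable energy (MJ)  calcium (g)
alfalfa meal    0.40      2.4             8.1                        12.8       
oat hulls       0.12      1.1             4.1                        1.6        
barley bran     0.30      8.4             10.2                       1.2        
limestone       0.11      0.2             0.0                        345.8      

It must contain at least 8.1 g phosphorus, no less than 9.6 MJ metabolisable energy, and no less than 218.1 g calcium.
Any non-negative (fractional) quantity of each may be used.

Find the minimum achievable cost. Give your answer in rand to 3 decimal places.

R0.354

Let x1 = kg of alfalfa meal, x2 = kg of oat hulls, x3 = kg of barley bran, x4 = kg of limestone.
Minimize 0.4x1 + 0.12x2 + 0.3x3 + 0.11x4 subject to:
  2.4x1 + 1.1x2 + 8.4x3 + 0.2x4 ≥ 8.1   (phosphorus)
  8.1x1 + 4.1x2 + 10.2x3 ≥ 9.6   (metabolisable energy)
  12.8x1 + 1.6x2 + 1.2x3 + 345.8x4 ≥ 218.1   (calcium)
  x1, x2, x3, x4 ≥ 0.
The optimal basis is {barley bran, limestone}; alfalfa meal, oat hulls drop out. There the phosphorus and calcium constraints are tight.
Optimal quantities: barley bran = 0.9493 kg, limestone = 0.6274 kg.
Total cost: 0.3·0.9493 + 0.11·0.6274 = 0.35380.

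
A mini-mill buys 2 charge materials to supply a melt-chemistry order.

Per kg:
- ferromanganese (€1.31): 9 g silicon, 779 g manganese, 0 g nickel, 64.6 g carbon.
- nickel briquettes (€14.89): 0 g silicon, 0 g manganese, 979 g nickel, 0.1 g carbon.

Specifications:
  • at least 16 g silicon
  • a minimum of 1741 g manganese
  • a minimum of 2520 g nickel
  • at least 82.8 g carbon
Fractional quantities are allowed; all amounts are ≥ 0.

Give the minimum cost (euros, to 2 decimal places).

Treat it as an LP. Let x1 = kg of ferromanganese, x2 = kg of nickel briquettes.
min 1.31x1 + 14.89x2 s.t.:
  9x1 ≥ 16   (silicon)
  779x1 ≥ 1741   (manganese)
  979x2 ≥ 2520   (nickel)
  64.6x1 + 0.1x2 ≥ 82.8   (carbon)
  x1, x2 ≥ 0.
Both inputs are positive at the optimum. There the manganese and nickel constraints are tight.
So ferromanganese = 2.2349 kg, nickel briquettes = 2.5741 kg.
Total cost: 1.31·2.2349 + 14.89·2.5741 = 41.2561.

€41.26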